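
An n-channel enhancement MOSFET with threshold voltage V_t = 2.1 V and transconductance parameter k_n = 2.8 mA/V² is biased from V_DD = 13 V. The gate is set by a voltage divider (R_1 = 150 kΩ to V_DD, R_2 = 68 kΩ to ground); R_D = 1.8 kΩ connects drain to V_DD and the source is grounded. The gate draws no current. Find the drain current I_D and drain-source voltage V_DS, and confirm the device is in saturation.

I_D ≈ 5.4 mA, V_DS ≈ 3.4 V

V_G = V_DD·R_2/(R_1+R_2) = 13×68/218 = 4.06 V. With the source grounded, V_GS = V_G = 4.06 V.
Assume saturation: I_D = (k_n/2)(V_GS − V_t)² = (2.8/2)×(4.06 − 2.1)² = 1.4×1.96² = 5.35 mA.
V_DS = V_DD − I_D·R_D = 13 − 5.35×1.8 = 3.37 V.
Saturation requires V_DS ≥ V_GS − V_t = 1.96 V; 3.37 ≥ 1.96 ✓.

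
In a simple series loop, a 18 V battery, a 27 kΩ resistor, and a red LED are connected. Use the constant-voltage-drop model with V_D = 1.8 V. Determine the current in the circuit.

I ≈ 0.6 mA

KVL around the loop: 18 = V_D + I·R = 1.8 + I × 27 kΩ.
So I = (18 − 1.8) / 27 kΩ = 16.2 / 27 = 0.6 mA.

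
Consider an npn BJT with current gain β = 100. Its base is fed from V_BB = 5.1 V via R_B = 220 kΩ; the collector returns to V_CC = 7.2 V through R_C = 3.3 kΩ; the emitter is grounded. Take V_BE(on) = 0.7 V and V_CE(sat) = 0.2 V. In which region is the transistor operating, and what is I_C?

active; I_C ≈ 2 mA

Assume active. Base-emitter loop: I_B = (V_BB − V_BE)/R_B = (5.1 − 0.7)/220 = 0.02 mA.
I_C = β·I_B = 100×0.02 = 2 mA.
V_CE = V_CC − I_C·R_C = 7.2 − 2×3.3 = 0.6 V > V_CE(sat), so the active-region assumption holds.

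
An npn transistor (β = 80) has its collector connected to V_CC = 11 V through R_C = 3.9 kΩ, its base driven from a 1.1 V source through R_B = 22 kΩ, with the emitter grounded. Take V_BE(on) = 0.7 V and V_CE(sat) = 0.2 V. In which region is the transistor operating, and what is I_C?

active; I_C ≈ 1.5 mA

Assume active. Base-emitter loop: I_B = (V_BB − V_BE)/R_B = (1.1 − 0.7)/22 = 0.0182 mA.
I_C = β·I_B = 80×0.0182 = 1.45 mA.
V_CE = V_CC − I_C·R_C = 11 − 1.45×3.9 = 5.33 V > V_CE(sat), so the active-region assumption holds.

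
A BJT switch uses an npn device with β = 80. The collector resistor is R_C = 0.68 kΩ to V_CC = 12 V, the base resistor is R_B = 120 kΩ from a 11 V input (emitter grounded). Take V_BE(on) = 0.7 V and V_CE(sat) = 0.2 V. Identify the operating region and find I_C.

active; I_C ≈ 6.9 mA

Assume active. Base-emitter loop: I_B = (V_BB − V_BE)/R_B = (11 − 0.7)/120 = 0.0858 mA.
I_C = β·I_B = 80×0.0858 = 6.87 mA.
V_CE = V_CC − I_C·R_C = 12 − 6.87×0.68 = 7.33 V > V_CE(sat), so the active-region assumption holds.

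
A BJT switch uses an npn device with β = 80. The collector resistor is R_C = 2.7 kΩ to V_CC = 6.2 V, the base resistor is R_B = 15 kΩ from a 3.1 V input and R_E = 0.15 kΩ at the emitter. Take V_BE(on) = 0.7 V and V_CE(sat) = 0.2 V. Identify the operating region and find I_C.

saturation; I_C ≈ 2.1 mA

Assume active: I_B = (3.1 − 0.7)/(15 + 81×0.15) = 0.0884 mA, I_C = β·I_B = 7.07 mA.
Then V_CE = 6.2 − 7.07×2.7 − 7.16×0.15 = -14 V < 0.2 V — the active assumption fails.
Re-solve with V_CE = 0.2 V. KCL at the emitter: V_E/R_E = (V_BB−0.7−V_E)/R_B + (V_CC−0.2−V_E)/R_C, giving V_E = 0.335 V.
I_C = (V_CC − 0.2 − V_E)/R_C = (6 − 0.335)/2.7 = 2.1 mA.
Check: I_B = (2.4 − 0.335)/15 = 0.138 mA, and β·I_B = 11 mA > I_C, confirming saturation.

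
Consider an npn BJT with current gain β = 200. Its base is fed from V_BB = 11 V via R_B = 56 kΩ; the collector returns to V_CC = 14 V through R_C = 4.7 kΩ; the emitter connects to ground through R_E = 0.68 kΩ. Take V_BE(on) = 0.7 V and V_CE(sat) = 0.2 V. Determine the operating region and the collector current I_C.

Assume active: I_B = (11 − 0.7)/(56 + 201×0.68) = 0.0535 mA, I_C = β·I_B = 10.7 mA.
Then V_CE = 14 − 10.7×4.7 − 10.7×0.68 = -43.6 V < 0.2 V — the active assumption fails.
Re-solve with V_CE = 0.2 V. KCL at the emitter: V_E/R_E = (V_BB−0.7−V_E)/R_B + (V_CC−0.2−V_E)/R_C, giving V_E = 1.83 V.
I_C = (V_CC − 0.2 − V_E)/R_C = (13.8 − 1.83)/4.7 = 2.55 mA.
Check: I_B = (10.3 − 1.83)/56 = 0.151 mA, and β·I_B = 30.2 mA > I_C, confirming saturation.

saturation; I_C ≈ 2.5 mA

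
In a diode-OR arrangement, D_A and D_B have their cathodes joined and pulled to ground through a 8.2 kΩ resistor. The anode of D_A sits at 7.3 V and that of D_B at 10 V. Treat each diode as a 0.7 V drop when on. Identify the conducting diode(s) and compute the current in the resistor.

Only D_B conducts; I_R ≈ 1.1 mA

Assume both conduct. Then node N would need to be at both 7.3−0.7 = 6.6 V and 10−0.7 = 9.3 V, which is impossible.
Assume only D_B conducts: V_N = 10 − 0.7 = 9.3 V, so I_R = 9.3/8.2 = 1.13 mA.
Check D_A: its anode-to-cathode voltage is 7.3 − 9.3 = -2 V < 0.7 V, so it is off. The assumption is consistent.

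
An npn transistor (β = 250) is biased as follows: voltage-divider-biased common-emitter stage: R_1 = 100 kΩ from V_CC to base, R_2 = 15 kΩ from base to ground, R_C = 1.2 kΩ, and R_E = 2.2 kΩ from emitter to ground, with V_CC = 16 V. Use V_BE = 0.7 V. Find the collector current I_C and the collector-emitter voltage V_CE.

I_C ≈ 0.61 mA, V_CE ≈ 14 V

Thevenize the base divider: V_Th = V_CC·R_2/(R_1+R_2) = 16×15/115 = 2.09 V, R_Th = R_1‖R_2 = 13 kΩ.
Base-emitter loop: V_Th = I_B·R_Th + V_BE + (β+1)I_B·R_E, so I_B = (2.09 − 0.7) / (13 + 251×2.2) = 0.00245 mA.
I_C = β·I_B = 250×0.00245 = 0.613 mA, and I_E = (β+1)I_B = 0.616 mA.
V_CE = V_CC − I_C·R_C − I_E·R_E = 16 − 0.613×1.2 − 0.616×2.2 = 13.9 V.
V_CE = 13.9 V > 0.2 V confirms active-region operation.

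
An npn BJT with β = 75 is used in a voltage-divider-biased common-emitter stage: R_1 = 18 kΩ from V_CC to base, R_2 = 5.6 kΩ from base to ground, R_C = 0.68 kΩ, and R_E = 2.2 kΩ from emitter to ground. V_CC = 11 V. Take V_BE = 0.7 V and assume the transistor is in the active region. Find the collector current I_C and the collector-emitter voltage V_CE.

Thevenize the base divider: V_Th = V_CC·R_2/(R_1+R_2) = 11×5.6/23.6 = 2.61 V, R_Th = R_1‖R_2 = 4.27 kΩ.
Base-emitter loop: V_Th = I_B·R_Th + V_BE + (β+1)I_B·R_E, so I_B = (2.61 − 0.7) / (4.27 + 76×2.2) = 0.0111 mA.
I_C = β·I_B = 75×0.0111 = 0.835 mA, and I_E = (β+1)I_B = 0.847 mA.
V_CE = V_CC − I_C·R_C − I_E·R_E = 11 − 0.835×0.68 − 0.847×2.2 = 8.57 V.
V_CE = 8.57 V > 0.2 V confirms active-region operation.

I_C ≈ 0.84 mA, V_CE ≈ 8.6 V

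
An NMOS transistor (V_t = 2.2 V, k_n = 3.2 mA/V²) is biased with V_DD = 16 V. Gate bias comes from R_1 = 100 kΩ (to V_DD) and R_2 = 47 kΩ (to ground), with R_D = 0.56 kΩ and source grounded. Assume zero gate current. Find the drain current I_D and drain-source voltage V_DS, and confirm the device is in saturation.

I_D ≈ 14 mA, V_DS ≈ 8.4 V

V_G = V_DD·R_2/(R_1+R_2) = 16×47/147 = 5.12 V. With the source grounded, V_GS = V_G = 5.12 V.
Assume saturation: I_D = (k_n/2)(V_GS − V_t)² = (3.2/2)×(5.12 − 2.2)² = 1.6×2.92² = 13.6 mA.
V_DS = V_DD − I_D·R_D = 16 − 13.6×0.56 = 8.38 V.
Saturation requires V_DS ≥ V_GS − V_t = 2.92 V; 8.38 ≥ 2.92 ✓.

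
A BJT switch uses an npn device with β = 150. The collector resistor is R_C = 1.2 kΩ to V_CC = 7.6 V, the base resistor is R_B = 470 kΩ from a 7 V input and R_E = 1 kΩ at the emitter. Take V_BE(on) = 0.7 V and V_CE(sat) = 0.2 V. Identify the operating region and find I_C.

active; I_C ≈ 1.5 mA

Assume active. Base-emitter loop: I_B = (V_BB − V_BE)/(R_B + (β+1)R_E) = (7 − 0.7)/(470 + 151×1) = 0.0101 mA.
I_C = β·I_B = 150×0.0101 = 1.52 mA.
V_CE = V_CC − I_C·R_C − I_E·R_E = 7.6 − 1.52×1.2 − 1.53×1 = 4.24 V > V_CE(sat), so the active-region assumption holds.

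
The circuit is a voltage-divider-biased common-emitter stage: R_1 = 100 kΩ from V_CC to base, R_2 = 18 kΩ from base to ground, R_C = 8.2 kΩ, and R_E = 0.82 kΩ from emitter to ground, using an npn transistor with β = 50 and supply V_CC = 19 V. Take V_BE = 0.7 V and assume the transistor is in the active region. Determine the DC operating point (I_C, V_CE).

I_C ≈ 1.9 mA, V_CE ≈ 1.6 V

Thevenize the base divider: V_Th = V_CC·R_2/(R_1+R_2) = 19×18/118 = 2.9 V, R_Th = R_1‖R_2 = 15.3 kΩ.
Base-emitter loop: V_Th = I_B·R_Th + V_BE + (β+1)I_B·R_E, so I_B = (2.9 − 0.7) / (15.3 + 51×0.82) = 0.0385 mA.
I_C = β·I_B = 50×0.0385 = 1.93 mA, and I_E = (β+1)I_B = 1.96 mA.
V_CE = V_CC − I_C·R_C − I_E·R_E = 19 − 1.93×8.2 − 1.96×0.82 = 1.6 V.
V_CE = 1.6 V > 0.2 V confirms active-region operation.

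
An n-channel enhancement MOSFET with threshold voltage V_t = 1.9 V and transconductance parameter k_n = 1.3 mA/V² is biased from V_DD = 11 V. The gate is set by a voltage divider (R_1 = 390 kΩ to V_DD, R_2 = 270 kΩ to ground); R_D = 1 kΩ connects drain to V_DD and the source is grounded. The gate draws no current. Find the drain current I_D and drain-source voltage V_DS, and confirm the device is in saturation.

I_D ≈ 4.4 mA, V_DS ≈ 6.6 V

V_G = V_DD·R_2/(R_1+R_2) = 11×270/660 = 4.5 V. With the source grounded, V_GS = V_G = 4.5 V.
Assume saturation: I_D = (k_n/2)(V_GS − V_t)² = (1.3/2)×(4.5 − 1.9)² = 0.65×2.6² = 4.39 mA.
V_DS = V_DD − I_D·R_D = 11 − 4.39×1 = 6.61 V.
Saturation requires V_DS ≥ V_GS − V_t = 2.6 V; 6.61 ≥ 2.6 ✓.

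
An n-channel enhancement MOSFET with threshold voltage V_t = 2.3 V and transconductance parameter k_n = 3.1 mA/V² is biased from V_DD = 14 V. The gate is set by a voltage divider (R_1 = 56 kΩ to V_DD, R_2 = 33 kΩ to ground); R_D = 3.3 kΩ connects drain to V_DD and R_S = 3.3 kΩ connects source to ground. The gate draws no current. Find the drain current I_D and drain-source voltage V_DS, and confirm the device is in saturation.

V_G = V_DD·R_2/(R_1+R_2) = 14×33/89 = 5.19 V.
Assume saturation: I_D = (k_n/2)(V_GS − V_t)² with V_GS = V_G − I_D·R_S = 5.19 − 3.3·I_D.
Substituting gives 16.9·I_D² − 30.6·I_D + 13 = 0, with roots I_D = 0.676 or 1.14 mA.
The root I_D = 1.14 mA gives V_GS = 1.44 V ≤ V_t, so take I_D = 0.676 mA.
Then V_GS = 2.96 V and V_DS = V_DD − I_D(R_D+R_S) = 14 − 0.676×6.6 = 9.54 V.
Saturation requires V_DS ≥ V_GS − V_t = 0.66 V; 9.54 ≥ 0.66 ✓.

I_D ≈ 0.68 mA, V_DS ≈ 9.5 V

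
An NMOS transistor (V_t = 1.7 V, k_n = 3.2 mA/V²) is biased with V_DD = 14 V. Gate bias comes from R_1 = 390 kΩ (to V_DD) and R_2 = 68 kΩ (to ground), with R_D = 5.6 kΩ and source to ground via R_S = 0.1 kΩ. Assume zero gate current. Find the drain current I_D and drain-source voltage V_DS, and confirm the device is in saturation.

V_G = V_DD·R_2/(R_1+R_2) = 14×68/458 = 2.08 V.
Assume saturation: I_D = (k_n/2)(V_GS − V_t)² with V_GS = V_G − I_D·R_S = 2.08 − 0.1·I_D.
Substituting gives 0.016·I_D² − 1.12·I_D + 0.229 = 0, with roots I_D = 0.205 or 69.9 mA.
The root I_D = 69.9 mA gives V_GS = -4.91 V ≤ V_t, so take I_D = 0.205 mA.
Then V_GS = 2.06 V and V_DS = V_DD − I_D(R_D+R_S) = 14 − 0.205×5.7 = 12.8 V.
Saturation requires V_DS ≥ V_GS − V_t = 0.358 V; 12.8 ≥ 0.358 ✓.

I_D ≈ 0.21 mA, V_DS ≈ 13 V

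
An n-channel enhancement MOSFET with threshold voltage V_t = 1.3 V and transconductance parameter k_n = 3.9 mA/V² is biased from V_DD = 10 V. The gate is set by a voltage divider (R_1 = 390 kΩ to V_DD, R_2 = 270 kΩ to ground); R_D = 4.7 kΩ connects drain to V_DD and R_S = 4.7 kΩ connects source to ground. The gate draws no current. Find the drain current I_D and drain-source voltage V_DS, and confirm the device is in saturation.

I_D ≈ 0.49 mA, V_DS ≈ 5.4 V

V_G = V_DD·R_2/(R_1+R_2) = 10×270/660 = 4.09 V.
Assume saturation: I_D = (k_n/2)(V_GS − V_t)² with V_GS = V_G − I_D·R_S = 4.09 − 4.7·I_D.
Substituting gives 43.1·I_D² − 52.2·I_D + 15.2 = 0, with roots I_D = 0.487 or 0.723 mA.
The root I_D = 0.723 mA gives V_GS = 0.691 V ≤ V_t, so take I_D = 0.487 mA.
Then V_GS = 1.8 V and V_DS = V_DD − I_D(R_D+R_S) = 10 − 0.487×9.4 = 5.42 V.
Saturation requires V_DS ≥ V_GS − V_t = 0.5 V; 5.42 ≥ 0.5 ✓.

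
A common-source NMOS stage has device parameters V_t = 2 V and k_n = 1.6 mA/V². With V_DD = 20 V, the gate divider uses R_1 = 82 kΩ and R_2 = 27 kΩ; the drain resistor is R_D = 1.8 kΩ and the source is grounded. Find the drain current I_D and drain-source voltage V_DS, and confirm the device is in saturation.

V_G = V_DD·R_2/(R_1+R_2) = 20×27/109 = 4.95 V. With the source grounded, V_GS = V_G = 4.95 V.
Assume saturation: I_D = (k_n/2)(V_GS − V_t)² = (1.6/2)×(4.95 − 2)² = 0.8×2.95² = 6.98 mA.
V_DS = V_DD − I_D·R_D = 20 − 6.98×1.8 = 7.43 V.
Saturation requires V_DS ≥ V_GS − V_t = 2.95 V; 7.43 ≥ 2.95 ✓.

I_D ≈ 7 mA, V_DS ≈ 7.4 V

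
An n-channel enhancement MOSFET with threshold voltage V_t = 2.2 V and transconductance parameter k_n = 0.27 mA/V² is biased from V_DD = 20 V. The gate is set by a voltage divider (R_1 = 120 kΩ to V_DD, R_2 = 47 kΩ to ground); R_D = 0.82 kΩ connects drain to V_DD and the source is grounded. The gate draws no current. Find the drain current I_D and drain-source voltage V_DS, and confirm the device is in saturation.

I_D ≈ 1.6 mA, V_DS ≈ 19 V

V_G = V_DD·R_2/(R_1+R_2) = 20×47/167 = 5.63 V. With the source grounded, V_GS = V_G = 5.63 V.
Assume saturation: I_D = (k_n/2)(V_GS − V_t)² = (0.27/2)×(5.63 − 2.2)² = 0.135×3.43² = 1.59 mA.
V_DS = V_DD − I_D·R_D = 20 − 1.59×0.82 = 18.7 V.
Saturation requires V_DS ≥ V_GS − V_t = 3.43 V; 18.7 ≥ 3.43 ✓.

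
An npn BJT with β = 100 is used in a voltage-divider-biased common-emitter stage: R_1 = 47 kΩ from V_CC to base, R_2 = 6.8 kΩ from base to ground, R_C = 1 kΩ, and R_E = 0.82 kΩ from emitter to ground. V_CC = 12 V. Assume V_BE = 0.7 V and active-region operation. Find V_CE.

Thevenize the base divider: V_Th = V_CC·R_2/(R_1+R_2) = 12×6.8/53.8 = 1.52 V, R_Th = R_1‖R_2 = 5.94 kΩ.
Base-emitter loop: V_Th = I_B·R_Th + V_BE + (β+1)I_B·R_E, so I_B = (1.52 − 0.7) / (5.94 + 101×0.82) = 0.0092 mA.
I_C = β·I_B = 100×0.0092 = 0.92 mA, and I_E = (β+1)I_B = 0.929 mA.
V_CE = V_CC − I_C·R_C − I_E·R_E = 12 − 0.92×1 − 0.929×0.82 = 10.3 V.
V_CE = 10.3 V > 0.2 V confirms active-region operation.

V_CE ≈ 10 V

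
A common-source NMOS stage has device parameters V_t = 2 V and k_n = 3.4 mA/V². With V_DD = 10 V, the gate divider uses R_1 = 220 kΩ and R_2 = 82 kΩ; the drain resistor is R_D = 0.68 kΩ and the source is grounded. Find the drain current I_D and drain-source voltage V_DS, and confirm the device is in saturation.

V_G = V_DD·R_2/(R_1+R_2) = 10×82/302 = 2.72 V. With the source grounded, V_GS = V_G = 2.72 V.
Assume saturation: I_D = (k_n/2)(V_GS − V_t)² = (3.4/2)×(2.72 − 2)² = 1.7×0.715² = 0.87 mA.
V_DS = V_DD − I_D·R_D = 10 − 0.87×0.68 = 9.41 V.
Saturation requires V_DS ≥ V_GS − V_t = 0.715 V; 9.41 ≥ 0.715 ✓.

I_D ≈ 0.87 mA, V_DS ≈ 9.4 V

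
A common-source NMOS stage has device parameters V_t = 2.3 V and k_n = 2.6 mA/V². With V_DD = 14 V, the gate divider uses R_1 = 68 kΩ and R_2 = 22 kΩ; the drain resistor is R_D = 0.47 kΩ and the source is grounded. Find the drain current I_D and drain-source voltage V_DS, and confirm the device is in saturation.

V_G = V_DD·R_2/(R_1+R_2) = 14×22/90 = 3.42 V. With the source grounded, V_GS = V_G = 3.42 V.
Assume saturation: I_D = (k_n/2)(V_GS − V_t)² = (2.6/2)×(3.42 − 2.3)² = 1.3×1.12² = 1.64 mA.
V_DS = V_DD − I_D·R_D = 14 − 1.64×0.47 = 13.2 V.
Saturation requires V_DS ≥ V_GS − V_t = 1.12 V; 13.2 ≥ 1.12 ✓.

I_D ≈ 1.6 mA, V_DS ≈ 13 V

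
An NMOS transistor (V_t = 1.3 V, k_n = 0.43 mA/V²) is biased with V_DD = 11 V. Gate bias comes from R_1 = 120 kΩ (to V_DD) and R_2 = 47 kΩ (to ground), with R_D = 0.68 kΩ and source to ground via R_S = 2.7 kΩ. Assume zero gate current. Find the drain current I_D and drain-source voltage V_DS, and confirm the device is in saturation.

V_G = V_DD·R_2/(R_1+R_2) = 11×47/167 = 3.1 V.
Assume saturation: I_D = (k_n/2)(V_GS − V_t)² with V_GS = V_G − I_D·R_S = 3.1 − 2.7·I_D.
Substituting gives 1.57·I_D² − 3.08·I_D + 0.693 = 0, with roots I_D = 0.259 or 1.71 mA.
The root I_D = 1.71 mA gives V_GS = -1.52 V ≤ V_t, so take I_D = 0.259 mA.
Then V_GS = 2.4 V and V_DS = V_DD − I_D(R_D+R_S) = 11 − 0.259×3.38 = 10.1 V.
Saturation requires V_DS ≥ V_GS − V_t = 1.1 V; 10.1 ≥ 1.1 ✓.

I_D ≈ 0.26 mA, V_DS ≈ 10 V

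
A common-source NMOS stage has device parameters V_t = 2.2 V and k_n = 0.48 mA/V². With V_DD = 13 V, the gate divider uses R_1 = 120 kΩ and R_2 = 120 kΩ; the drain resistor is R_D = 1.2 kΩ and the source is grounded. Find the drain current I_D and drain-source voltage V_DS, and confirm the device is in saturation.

V_G = V_DD·R_2/(R_1+R_2) = 13×120/240 = 6.5 V. With the source grounded, V_GS = V_G = 6.5 V.
Assume saturation: I_D = (k_n/2)(V_GS − V_t)² = (0.48/2)×(6.5 − 2.2)² = 0.24×4.3² = 4.44 mA.
V_DS = V_DD − I_D·R_D = 13 − 4.44×1.2 = 7.67 V.
Saturation requires V_DS ≥ V_GS − V_t = 4.3 V; 7.67 ≥ 4.3 ✓.

I_D ≈ 4.4 mA, V_DS ≈ 7.7 V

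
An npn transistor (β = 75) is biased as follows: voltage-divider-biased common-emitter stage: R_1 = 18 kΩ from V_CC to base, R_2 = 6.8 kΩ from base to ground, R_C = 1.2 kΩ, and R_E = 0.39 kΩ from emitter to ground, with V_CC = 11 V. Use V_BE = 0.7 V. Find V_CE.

V_CE ≈ 3 V

Thevenize the base divider: V_Th = V_CC·R_2/(R_1+R_2) = 11×6.8/24.8 = 3.02 V, R_Th = R_1‖R_2 = 4.94 kΩ.
Base-emitter loop: V_Th = I_B·R_Th + V_BE + (β+1)I_B·R_E, so I_B = (3.02 − 0.7) / (4.94 + 76×0.39) = 0.067 mA.
I_C = β·I_B = 75×0.067 = 5.02 mA, and I_E = (β+1)I_B = 5.09 mA.
V_CE = V_CC − I_C·R_C − I_E·R_E = 11 − 5.02×1.2 − 5.09×0.39 = 2.99 V.
V_CE = 2.99 V > 0.2 V confirms active-region operation.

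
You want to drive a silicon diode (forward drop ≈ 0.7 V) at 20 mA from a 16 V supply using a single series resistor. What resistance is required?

R ≈ 0.77 kΩ

The resistor drops V_S − V_D = 16 − 0.7 = 15.3 V at 20 mA.
R = 15.3 V / 20 mA = 0.765 kΩ.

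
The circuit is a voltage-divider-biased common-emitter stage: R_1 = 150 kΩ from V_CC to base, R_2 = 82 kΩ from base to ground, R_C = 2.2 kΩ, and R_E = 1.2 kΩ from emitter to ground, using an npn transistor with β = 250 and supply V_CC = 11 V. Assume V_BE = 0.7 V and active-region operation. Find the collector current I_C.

Thevenize the base divider: V_Th = V_CC·R_2/(R_1+R_2) = 11×82/232 = 3.89 V, R_Th = R_1‖R_2 = 53 kΩ.
Base-emitter loop: V_Th = I_B·R_Th + V_BE + (β+1)I_B·R_E, so I_B = (3.89 − 0.7) / (53 + 251×1.2) = 0.009 mA.
I_C = β·I_B = 250×0.009 = 2.25 mA, and I_E = (β+1)I_B = 2.26 mA.
V_CE = V_CC − I_C·R_C − I_E·R_E = 11 − 2.25×2.2 − 2.26×1.2 = 3.34 V.
V_CE = 3.34 V > 0.2 V confirms active-region operation.

I_C ≈ 2.2 mA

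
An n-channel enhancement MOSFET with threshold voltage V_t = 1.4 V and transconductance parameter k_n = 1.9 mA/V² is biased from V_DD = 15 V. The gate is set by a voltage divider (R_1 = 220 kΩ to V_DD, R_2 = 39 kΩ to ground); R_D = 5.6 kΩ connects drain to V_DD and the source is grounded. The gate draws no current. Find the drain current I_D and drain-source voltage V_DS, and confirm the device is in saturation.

I_D ≈ 0.7 mA, V_DS ≈ 11 V

V_G = V_DD·R_2/(R_1+R_2) = 15×39/259 = 2.26 V. With the source grounded, V_GS = V_G = 2.26 V.
Assume saturation: I_D = (k_n/2)(V_GS − V_t)² = (1.9/2)×(2.26 − 1.4)² = 0.95×0.859² = 0.7 mA.
V_DS = V_DD − I_D·R_D = 15 − 0.7×5.6 = 11.1 V.
Saturation requires V_DS ≥ V_GS − V_t = 0.859 V; 11.1 ≥ 0.859 ✓.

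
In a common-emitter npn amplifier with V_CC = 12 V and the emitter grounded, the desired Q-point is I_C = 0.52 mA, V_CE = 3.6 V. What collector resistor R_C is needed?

R_C ≈ 16 kΩ

Collector loop: V_CC = I_C·R_C + V_CE.
R_C = (V_CC − V_CE)/I_C = (12 − 3.6)/0.52 = 16.2 kΩ.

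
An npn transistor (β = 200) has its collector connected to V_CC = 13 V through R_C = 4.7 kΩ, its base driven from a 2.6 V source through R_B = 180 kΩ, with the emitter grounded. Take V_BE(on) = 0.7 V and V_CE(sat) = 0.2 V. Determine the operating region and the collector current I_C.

Assume active. Base-emitter loop: I_B = (V_BB − V_BE)/R_B = (2.6 − 0.7)/180 = 0.0106 mA.
I_C = β·I_B = 200×0.0106 = 2.11 mA.
V_CE = V_CC − I_C·R_C = 13 − 2.11×4.7 = 3.08 V > V_CE(sat), so the active-region assumption holds.

active; I_C ≈ 2.1 mA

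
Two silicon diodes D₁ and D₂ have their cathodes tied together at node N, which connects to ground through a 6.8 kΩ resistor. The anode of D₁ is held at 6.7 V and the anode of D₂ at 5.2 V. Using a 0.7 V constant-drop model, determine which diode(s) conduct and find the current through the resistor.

Only D₁ conducts; I_R ≈ 0.88 mA

Assume both conduct. Then node N would need to be at both 6.7−0.7 = 6 V and 5.2−0.7 = 4.5 V, which is impossible.
Assume only D₁ conducts: V_N = 6.7 − 0.7 = 6 V, so I_R = 6/6.8 = 0.882 mA.
Check D₂: its anode-to-cathode voltage is 5.2 − 6 = -0.8 V < 0.7 V, so it is off. The assumption is consistent.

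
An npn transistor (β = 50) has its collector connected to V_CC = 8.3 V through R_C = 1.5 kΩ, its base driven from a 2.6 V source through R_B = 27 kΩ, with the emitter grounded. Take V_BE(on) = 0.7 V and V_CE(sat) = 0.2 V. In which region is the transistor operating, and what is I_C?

active; I_C ≈ 3.5 mA

Assume active. Base-emitter loop: I_B = (V_BB − V_BE)/R_B = (2.6 − 0.7)/27 = 0.0704 mA.
I_C = β·I_B = 50×0.0704 = 3.52 mA.
V_CE = V_CC − I_C·R_C = 8.3 − 3.52×1.5 = 3.02 V > V_CE(sat), so the active-region assumption holds.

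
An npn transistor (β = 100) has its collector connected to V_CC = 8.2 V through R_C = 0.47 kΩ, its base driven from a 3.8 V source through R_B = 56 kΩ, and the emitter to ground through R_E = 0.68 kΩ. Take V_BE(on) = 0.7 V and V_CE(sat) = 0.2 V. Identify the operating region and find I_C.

active; I_C ≈ 2.5 mA

Assume active. Base-emitter loop: I_B = (V_BB − V_BE)/(R_B + (β+1)R_E) = (3.8 − 0.7)/(56 + 101×0.68) = 0.0249 mA.
I_C = β·I_B = 100×0.0249 = 2.49 mA.
V_CE = V_CC − I_C·R_C − I_E·R_E = 8.2 − 2.49×0.47 − 2.51×0.68 = 5.32 V > V_CE(sat), so the active-region assumption holds.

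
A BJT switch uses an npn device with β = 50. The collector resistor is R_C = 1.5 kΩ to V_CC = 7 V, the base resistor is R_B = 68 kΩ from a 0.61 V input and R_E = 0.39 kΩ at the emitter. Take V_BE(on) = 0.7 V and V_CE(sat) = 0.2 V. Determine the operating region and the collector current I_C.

cutoff; I_C ≈ 0

V_BB = 0.61 V ≤ V_BE(on) = 0.7 V, so the base-emitter junction is not forward biased.
The transistor is in cutoff: I_B = I_C = 0.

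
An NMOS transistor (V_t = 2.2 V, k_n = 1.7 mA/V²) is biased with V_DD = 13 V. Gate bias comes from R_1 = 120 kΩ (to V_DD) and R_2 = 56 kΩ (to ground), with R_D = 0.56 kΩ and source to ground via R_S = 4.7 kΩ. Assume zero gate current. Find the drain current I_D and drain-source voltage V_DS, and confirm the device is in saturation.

V_G = V_DD·R_2/(R_1+R_2) = 13×56/176 = 4.14 V.
Assume saturation: I_D = (k_n/2)(V_GS − V_t)² with V_GS = V_G − I_D·R_S = 4.14 − 4.7·I_D.
Substituting gives 18.8·I_D² − 16.5·I_D + 3.19 = 0, with roots I_D = 0.288 or 0.589 mA.
The root I_D = 0.589 mA gives V_GS = 1.37 V ≤ V_t, so take I_D = 0.288 mA.
Then V_GS = 2.78 V and V_DS = V_DD − I_D(R_D+R_S) = 13 − 0.288×5.26 = 11.5 V.
Saturation requires V_DS ≥ V_GS − V_t = 0.582 V; 11.5 ≥ 0.582 ✓.

I_D ≈ 0.29 mA, V_DS ≈ 11 V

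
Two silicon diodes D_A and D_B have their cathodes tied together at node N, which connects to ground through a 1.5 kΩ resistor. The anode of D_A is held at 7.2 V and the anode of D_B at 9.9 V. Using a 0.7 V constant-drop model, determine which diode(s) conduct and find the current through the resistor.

Assume both conduct. Then node N would need to be at both 7.2−0.7 = 6.5 V and 9.9−0.7 = 9.2 V, which is impossible.
Assume only D_B conducts: V_N = 9.9 − 0.7 = 9.2 V, so I_R = 9.2/1.5 = 6.13 mA.
Check D_A: its anode-to-cathode voltage is 7.2 − 9.2 = -2 V < 0.7 V, so it is off. The assumption is consistent.

Only D_B conducts; I_R ≈ 6.1 mA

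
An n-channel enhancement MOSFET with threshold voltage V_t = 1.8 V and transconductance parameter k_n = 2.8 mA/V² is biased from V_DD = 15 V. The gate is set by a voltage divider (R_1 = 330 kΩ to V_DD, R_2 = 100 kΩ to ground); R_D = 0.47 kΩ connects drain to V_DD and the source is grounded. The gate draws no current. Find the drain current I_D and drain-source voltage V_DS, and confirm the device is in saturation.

V_G = V_DD·R_2/(R_1+R_2) = 15×100/430 = 3.49 V. With the source grounded, V_GS = V_G = 3.49 V.
Assume saturation: I_D = (k_n/2)(V_GS − V_t)² = (2.8/2)×(3.49 − 1.8)² = 1.4×1.69² = 3.99 mA.
V_DS = V_DD − I_D·R_D = 15 − 3.99×0.47 = 13.1 V.
Saturation requires V_DS ≥ V_GS − V_t = 1.69 V; 13.1 ≥ 1.69 ✓.

I_D ≈ 4 mA, V_DS ≈ 13 V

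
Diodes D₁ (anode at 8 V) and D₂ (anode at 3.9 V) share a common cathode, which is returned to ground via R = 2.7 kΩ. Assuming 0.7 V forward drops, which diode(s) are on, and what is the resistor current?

Assume both conduct. Then node N would need to be at both 8−0.7 = 7.3 V and 3.9−0.7 = 3.2 V, which is impossible.
Assume only D₁ conducts: V_N = 8 − 0.7 = 7.3 V, so I_R = 7.3/2.7 = 2.7 mA.
Check D₂: its anode-to-cathode voltage is 3.9 − 7.3 = -3.4 V < 0.7 V, so it is off. The assumption is consistent.

Only D₁ conducts; I_R ≈ 2.7 mA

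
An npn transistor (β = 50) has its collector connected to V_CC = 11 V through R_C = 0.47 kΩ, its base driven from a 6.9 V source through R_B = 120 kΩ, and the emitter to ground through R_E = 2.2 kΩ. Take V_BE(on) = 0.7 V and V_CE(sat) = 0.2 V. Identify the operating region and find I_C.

Assume active. Base-emitter loop: I_B = (V_BB − V_BE)/(R_B + (β+1)R_E) = (6.9 − 0.7)/(120 + 51×2.2) = 0.0267 mA.
I_C = β·I_B = 50×0.0267 = 1.34 mA.
V_CE = V_CC − I_C·R_C − I_E·R_E = 11 − 1.34×0.47 − 1.36×2.2 = 7.38 V > V_CE(sat), so the active-region assumption holds.

active; I_C ≈ 1.3 mA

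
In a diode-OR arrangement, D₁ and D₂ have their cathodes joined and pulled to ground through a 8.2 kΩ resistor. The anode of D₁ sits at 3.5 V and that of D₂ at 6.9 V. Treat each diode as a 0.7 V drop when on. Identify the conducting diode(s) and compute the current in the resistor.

Only D₂ conducts; I_R ≈ 0.76 mA

Assume both conduct. Then node N would need to be at both 3.5−0.7 = 2.8 V and 6.9−0.7 = 6.2 V, which is impossible.
Assume only D₂ conducts: V_N = 6.9 − 0.7 = 6.2 V, so I_R = 6.2/8.2 = 0.756 mA.
Check D₁: its anode-to-cathode voltage is 3.5 − 6.2 = -2.7 V < 0.7 V, so it is off. The assumption is consistent.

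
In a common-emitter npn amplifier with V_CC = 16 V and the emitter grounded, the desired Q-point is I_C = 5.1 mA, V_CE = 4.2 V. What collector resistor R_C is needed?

Collector loop: V_CC = I_C·R_C + V_CE.
R_C = (V_CC − V_CE)/I_C = (16 − 4.2)/5.1 = 2.31 kΩ.

R_C ≈ 2.3 kΩ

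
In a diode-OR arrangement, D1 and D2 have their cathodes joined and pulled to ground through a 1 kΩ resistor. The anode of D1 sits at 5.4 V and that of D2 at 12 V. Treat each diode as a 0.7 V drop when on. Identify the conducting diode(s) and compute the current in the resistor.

Assume both conduct. Then node N would need to be at both 5.4−0.7 = 4.7 V and 12−0.7 = 11.3 V, which is impossible.
Assume only D2 conducts: V_N = 12 − 0.7 = 11.3 V, so I_R = 11.3/1 = 11.3 mA.
Check D1: its anode-to-cathode voltage is 5.4 − 11.3 = -5.9 V < 0.7 V, so it is off. The assumption is consistent.

Only D2 conducts; I_R ≈ 11 mA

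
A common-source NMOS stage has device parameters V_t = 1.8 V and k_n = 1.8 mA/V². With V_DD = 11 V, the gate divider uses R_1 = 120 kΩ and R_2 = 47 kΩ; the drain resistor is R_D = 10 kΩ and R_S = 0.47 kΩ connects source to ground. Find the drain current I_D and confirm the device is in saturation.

V_G = V_DD·R_2/(R_1+R_2) = 11×47/167 = 3.1 V.
Assume saturation: I_D = (k_n/2)(V_GS − V_t)² with V_GS = V_G − I_D·R_S = 3.1 − 0.47·I_D.
Substituting gives 0.199·I_D² − 2.1·I_D + 1.51 = 0, with roots I_D = 0.778 or 9.77 mA.
The root I_D = 9.77 mA gives V_GS = -1.49 V ≤ V_t, so take I_D = 0.778 mA.
Then V_GS = 2.73 V and V_DS = V_DD − I_D(R_D+R_S) = 11 − 0.778×10.5 = 2.85 V.
Saturation requires V_DS ≥ V_GS − V_t = 0.93 V; 2.85 ≥ 0.93 ✓.

I_D ≈ 0.78 mA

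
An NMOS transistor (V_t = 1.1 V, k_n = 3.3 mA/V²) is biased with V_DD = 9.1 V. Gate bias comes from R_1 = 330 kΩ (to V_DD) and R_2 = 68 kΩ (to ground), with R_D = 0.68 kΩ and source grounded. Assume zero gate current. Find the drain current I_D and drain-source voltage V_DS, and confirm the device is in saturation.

I_D ≈ 0.34 mA, V_DS ≈ 8.9 V

V_G = V_DD·R_2/(R_1+R_2) = 9.1×68/398 = 1.55 V. With the source grounded, V_GS = V_G = 1.55 V.
Assume saturation: I_D = (k_n/2)(V_GS − V_t)² = (3.3/2)×(1.55 − 1.1)² = 1.65×0.455² = 0.341 mA.
V_DS = V_DD − I_D·R_D = 9.1 − 0.341×0.68 = 8.87 V.
Saturation requires V_DS ≥ V_GS − V_t = 0.455 V; 8.87 ≥ 0.455 ✓.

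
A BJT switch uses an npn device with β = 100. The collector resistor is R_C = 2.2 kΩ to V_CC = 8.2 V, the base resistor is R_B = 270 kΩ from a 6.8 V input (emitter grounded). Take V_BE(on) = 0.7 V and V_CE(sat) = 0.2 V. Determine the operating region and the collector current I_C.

Assume active. Base-emitter loop: I_B = (V_BB − V_BE)/R_B = (6.8 − 0.7)/270 = 0.0226 mA.
I_C = β·I_B = 100×0.0226 = 2.26 mA.
V_CE = V_CC − I_C·R_C = 8.2 − 2.26×2.2 = 3.23 V > V_CE(sat), so the active-region assumption holds.

active; I_C ≈ 2.3 mA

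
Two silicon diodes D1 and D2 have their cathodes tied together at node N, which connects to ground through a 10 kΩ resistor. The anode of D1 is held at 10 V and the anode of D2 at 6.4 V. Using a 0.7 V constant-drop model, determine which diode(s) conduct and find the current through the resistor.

Only D1 conducts; I_R ≈ 0.93 mA

Assume both conduct. Then node N would need to be at both 10−0.7 = 9.3 V and 6.4−0.7 = 5.7 V, which is impossible.
Assume only D1 conducts: V_N = 10 − 0.7 = 9.3 V, so I_R = 9.3/10 = 0.93 mA.
Check D2: its anode-to-cathode voltage is 6.4 − 9.3 = -2.9 V < 0.7 V, so it is off. The assumption is consistent.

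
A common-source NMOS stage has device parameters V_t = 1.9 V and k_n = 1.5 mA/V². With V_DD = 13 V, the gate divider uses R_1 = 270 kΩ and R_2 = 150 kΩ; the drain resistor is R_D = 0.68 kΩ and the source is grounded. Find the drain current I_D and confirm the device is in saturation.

I_D ≈ 5.6 mA

V_G = V_DD·R_2/(R_1+R_2) = 13×150/420 = 4.64 V. With the source grounded, V_GS = V_G = 4.64 V.
Assume saturation: I_D = (k_n/2)(V_GS − V_t)² = (1.5/2)×(4.64 − 1.9)² = 0.75×2.74² = 5.64 mA.
V_DS = V_DD − I_D·R_D = 13 − 5.64×0.68 = 9.16 V.
Saturation requires V_DS ≥ V_GS − V_t = 2.74 V; 9.16 ≥ 2.74 ✓.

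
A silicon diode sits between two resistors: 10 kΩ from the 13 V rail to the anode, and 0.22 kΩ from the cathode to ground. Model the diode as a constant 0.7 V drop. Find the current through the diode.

The two resistors are in series with the diode, so KVL gives 13 = I·10 + 0.7 + I·0.22.
I = (13 − 0.7) / (10 + 0.22) kΩ = 12.3 / 10.2 = 1.2 mA.

I ≈ 1.2 mA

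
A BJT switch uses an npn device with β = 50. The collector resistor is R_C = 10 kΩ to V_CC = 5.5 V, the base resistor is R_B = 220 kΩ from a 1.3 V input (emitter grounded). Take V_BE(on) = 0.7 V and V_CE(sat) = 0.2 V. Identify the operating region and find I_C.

active; I_C ≈ 0.14 mA

Assume active. Base-emitter loop: I_B = (V_BB − V_BE)/R_B = (1.3 − 0.7)/220 = 0.00273 mA.
I_C = β·I_B = 50×0.00273 = 0.136 mA.
V_CE = V_CC − I_C·R_C = 5.5 − 0.136×10 = 4.14 V > V_CE(sat), so the active-region assumption holds.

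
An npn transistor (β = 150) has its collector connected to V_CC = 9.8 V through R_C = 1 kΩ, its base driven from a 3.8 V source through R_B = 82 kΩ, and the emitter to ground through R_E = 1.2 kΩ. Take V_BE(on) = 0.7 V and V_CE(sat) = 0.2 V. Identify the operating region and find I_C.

Assume active. Base-emitter loop: I_B = (V_BB − V_BE)/(R_B + (β+1)R_E) = (3.8 − 0.7)/(82 + 151×1.2) = 0.0118 mA.
I_C = β·I_B = 150×0.0118 = 1.77 mA.
V_CE = V_CC − I_C·R_C − I_E·R_E = 9.8 − 1.77×1 − 1.78×1.2 = 5.9 V > V_CE(sat), so the active-region assumption holds.

active; I_C ≈ 1.8 mA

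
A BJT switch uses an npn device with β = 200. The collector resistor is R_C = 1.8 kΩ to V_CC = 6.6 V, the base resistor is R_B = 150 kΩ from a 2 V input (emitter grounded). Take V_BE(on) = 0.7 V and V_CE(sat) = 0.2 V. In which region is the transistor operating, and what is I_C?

Assume active. Base-emitter loop: I_B = (V_BB − V_BE)/R_B = (2 − 0.7)/150 = 0.00867 mA.
I_C = β·I_B = 200×0.00867 = 1.73 mA.
V_CE = V_CC − I_C·R_C = 6.6 − 1.73×1.8 = 3.48 V > V_CE(sat), so the active-region assumption holds.

active; I_C ≈ 1.7 mA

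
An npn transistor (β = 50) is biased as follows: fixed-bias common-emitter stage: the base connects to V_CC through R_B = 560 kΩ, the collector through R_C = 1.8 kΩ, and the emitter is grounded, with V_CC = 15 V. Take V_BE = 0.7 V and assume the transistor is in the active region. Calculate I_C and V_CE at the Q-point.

I_C ≈ 1.3 mA, V_CE ≈ 13 V

Base loop: V_CC = I_B·R_B + V_BE, so I_B = (15 − 0.7)/560 kΩ = 0.0255 mA.
In the active region I_C = β·I_B = 50 × 0.0255 = 1.28 mA.
Collector loop: V_CE = V_CC − I_C·R_C = 15 − 1.28×1.8 = 12.7 V.
Since V_CE = 12.7 V > V_CE(sat) ≈ 0.2 V, the transistor is in the active region as assumed.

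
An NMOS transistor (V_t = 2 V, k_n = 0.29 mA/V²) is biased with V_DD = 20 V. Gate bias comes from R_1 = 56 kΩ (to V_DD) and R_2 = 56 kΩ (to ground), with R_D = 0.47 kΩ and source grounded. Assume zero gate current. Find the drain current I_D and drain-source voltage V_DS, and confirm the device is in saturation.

V_G = V_DD·R_2/(R_1+R_2) = 20×56/112 = 10 V. With the source grounded, V_GS = V_G = 10 V.
Assume saturation: I_D = (k_n/2)(V_GS − V_t)² = (0.29/2)×(10 − 2)² = 0.145×8² = 9.28 mA.
V_DS = V_DD − I_D·R_D = 20 − 9.28×0.47 = 15.6 V.
Saturation requires V_DS ≥ V_GS − V_t = 8 V; 15.6 ≥ 8 ✓.

I_D ≈ 9.3 mA, V_DS ≈ 16 V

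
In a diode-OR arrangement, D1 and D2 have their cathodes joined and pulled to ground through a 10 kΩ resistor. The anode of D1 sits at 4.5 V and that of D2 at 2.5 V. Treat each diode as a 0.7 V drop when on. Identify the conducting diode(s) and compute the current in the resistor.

Assume both conduct. Then node N would need to be at both 4.5−0.7 = 3.8 V and 2.5−0.7 = 1.8 V, which is impossible.
Assume only D1 conducts: V_N = 4.5 − 0.7 = 3.8 V, so I_R = 3.8/10 = 0.38 mA.
Check D2: its anode-to-cathode voltage is 2.5 − 3.8 = -1.3 V < 0.7 V, so it is off. The assumption is consistent.

Only D1 conducts; I_R ≈ 0.38 mA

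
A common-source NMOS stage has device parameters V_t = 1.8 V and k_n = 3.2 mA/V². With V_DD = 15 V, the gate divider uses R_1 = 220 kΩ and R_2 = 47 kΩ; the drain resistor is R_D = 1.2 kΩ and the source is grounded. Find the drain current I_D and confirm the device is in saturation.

V_G = V_DD·R_2/(R_1+R_2) = 15×47/267 = 2.64 V. With the source grounded, V_GS = V_G = 2.64 V.
Assume saturation: I_D = (k_n/2)(V_GS − V_t)² = (3.2/2)×(2.64 − 1.8)² = 1.6×0.84² = 1.13 mA.
V_DS = V_DD − I_D·R_D = 15 − 1.13×1.2 = 13.6 V.
Saturation requires V_DS ≥ V_GS − V_t = 0.84 V; 13.6 ≥ 0.84 ✓.

I_D ≈ 1.1 mA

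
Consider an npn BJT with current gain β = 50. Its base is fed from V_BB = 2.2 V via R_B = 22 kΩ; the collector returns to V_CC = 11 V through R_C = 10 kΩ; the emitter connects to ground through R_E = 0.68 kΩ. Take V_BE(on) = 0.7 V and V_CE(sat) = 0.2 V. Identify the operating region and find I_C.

Assume active: I_B = (2.2 − 0.7)/(22 + 51×0.68) = 0.0265 mA, I_C = β·I_B = 1.32 mA.
Then V_CE = 11 − 1.32×10 − 1.35×0.68 = -3.15 V < 0.2 V — the active assumption fails.
Re-solve with V_CE = 0.2 V. KCL at the emitter: V_E/R_E = (V_BB−0.7−V_E)/R_B + (V_CC−0.2−V_E)/R_C, giving V_E = 0.71 V.
I_C = (V_CC − 0.2 − V_E)/R_C = (10.8 − 0.71)/10 = 1.01 mA.
Check: I_B = (1.5 − 0.71)/22 = 0.0359 mA, and β·I_B = 1.79 mA > I_C, confirming saturation.

saturation; I_C ≈ 1 mA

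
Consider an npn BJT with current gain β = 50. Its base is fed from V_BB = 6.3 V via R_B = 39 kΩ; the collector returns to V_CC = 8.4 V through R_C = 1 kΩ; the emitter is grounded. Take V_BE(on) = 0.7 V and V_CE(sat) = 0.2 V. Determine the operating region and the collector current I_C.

active; I_C ≈ 7.2 mA

Assume active. Base-emitter loop: I_B = (V_BB − V_BE)/R_B = (6.3 − 0.7)/39 = 0.144 mA.
I_C = β·I_B = 50×0.144 = 7.18 mA.
V_CE = V_CC − I_C·R_C = 8.4 − 7.18×1 = 1.22 V > V_CE(sat), so the active-region assumption holds.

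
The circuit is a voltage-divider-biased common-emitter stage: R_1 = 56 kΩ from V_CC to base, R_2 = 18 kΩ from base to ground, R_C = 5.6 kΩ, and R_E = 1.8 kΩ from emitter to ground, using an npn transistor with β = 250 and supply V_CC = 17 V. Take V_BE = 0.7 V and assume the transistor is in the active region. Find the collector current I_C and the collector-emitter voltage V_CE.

Thevenize the base divider: V_Th = V_CC·R_2/(R_1+R_2) = 17×18/74 = 4.14 V, R_Th = R_1‖R_2 = 13.6 kΩ.
Base-emitter loop: V_Th = I_B·R_Th + V_BE + (β+1)I_B·R_E, so I_B = (4.14 − 0.7) / (13.6 + 251×1.8) = 0.00738 mA.
I_C = β·I_B = 250×0.00738 = 1.85 mA, and I_E = (β+1)I_B = 1.85 mA.
V_CE = V_CC − I_C·R_C − I_E·R_E = 17 − 1.85×5.6 − 1.85×1.8 = 3.33 V.
V_CE = 3.33 V > 0.2 V confirms active-region operation.

I_C ≈ 1.8 mA, V_CE ≈ 3.3 V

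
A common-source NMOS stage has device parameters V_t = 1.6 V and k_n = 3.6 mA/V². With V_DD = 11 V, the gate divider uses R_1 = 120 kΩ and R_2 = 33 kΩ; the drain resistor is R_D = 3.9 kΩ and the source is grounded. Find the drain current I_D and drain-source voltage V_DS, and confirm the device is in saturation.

I_D ≈ 1.1 mA, V_DS ≈ 6.8 V

V_G = V_DD·R_2/(R_1+R_2) = 11×33/153 = 2.37 V. With the source grounded, V_GS = V_G = 2.37 V.
Assume saturation: I_D = (k_n/2)(V_GS − V_t)² = (3.6/2)×(2.37 − 1.6)² = 1.8×0.773² = 1.07 mA.
V_DS = V_DD − I_D·R_D = 11 − 1.07×3.9 = 6.81 V.
Saturation requires V_DS ≥ V_GS − V_t = 0.773 V; 6.81 ≥ 0.773 ✓.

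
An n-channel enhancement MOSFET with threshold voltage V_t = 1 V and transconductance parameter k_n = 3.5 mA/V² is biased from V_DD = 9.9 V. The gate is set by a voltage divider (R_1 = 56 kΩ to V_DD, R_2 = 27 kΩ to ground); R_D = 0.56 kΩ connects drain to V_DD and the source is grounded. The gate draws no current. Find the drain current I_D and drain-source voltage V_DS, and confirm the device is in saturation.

V_G = V_DD·R_2/(R_1+R_2) = 9.9×27/83 = 3.22 V. With the source grounded, V_GS = V_G = 3.22 V.
Assume saturation: I_D = (k_n/2)(V_GS − V_t)² = (3.5/2)×(3.22 − 1)² = 1.75×2.22² = 8.63 mA.
V_DS = V_DD − I_D·R_D = 9.9 − 8.63×0.56 = 5.07 V.
Saturation requires V_DS ≥ V_GS − V_t = 2.22 V; 5.07 ≥ 2.22 ✓.

I_D ≈ 8.6 mA, V_DS ≈ 5.1 V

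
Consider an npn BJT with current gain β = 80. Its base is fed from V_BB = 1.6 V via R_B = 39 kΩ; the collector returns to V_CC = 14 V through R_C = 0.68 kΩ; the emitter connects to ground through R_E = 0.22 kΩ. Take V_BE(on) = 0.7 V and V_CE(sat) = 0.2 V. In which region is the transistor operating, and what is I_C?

Assume active. Base-emitter loop: I_B = (V_BB − V_BE)/(R_B + (β+1)R_E) = (1.6 − 0.7)/(39 + 81×0.22) = 0.0158 mA.
I_C = β·I_B = 80×0.0158 = 1.27 mA.
V_CE = V_CC − I_C·R_C − I_E·R_E = 14 − 1.27×0.68 − 1.28×0.22 = 12.9 V > V_CE(sat), so the active-region assumption holds.

active; I_C ≈ 1.3 mA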